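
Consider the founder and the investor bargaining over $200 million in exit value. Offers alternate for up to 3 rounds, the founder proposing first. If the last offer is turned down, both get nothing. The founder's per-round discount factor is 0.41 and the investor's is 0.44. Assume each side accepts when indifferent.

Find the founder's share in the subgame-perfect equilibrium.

Round 3 (the founder proposes): the investor will accept anything ≥ 0, so the founder offers 0 and keeps 200.
Round 2 (the investor proposes): the founder can get 200 next round, worth 0.41 × 200 = 82 now, so the investor offers 82, keeping 118.
Round 1 (the founder proposes): the investor can get 118 next round, worth 0.44 × 118 = 51.92 now. The founder offers 51.92 and keeps 200 − 51.92 = 148.08.

148.08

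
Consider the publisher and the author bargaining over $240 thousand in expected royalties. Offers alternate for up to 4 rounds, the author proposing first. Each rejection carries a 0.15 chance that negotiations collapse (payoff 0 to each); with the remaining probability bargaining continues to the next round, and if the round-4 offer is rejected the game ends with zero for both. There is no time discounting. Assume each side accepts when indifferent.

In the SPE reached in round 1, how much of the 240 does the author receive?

62.01

By backward induction:
Round 4 (the publisher proposes): rejection yields 0 for the author; the publisher offers 0 and keeps 240.
Round 3 (the author proposes): rejecting gives the publisher an expected 0.85 × 240 = 204, so the author offers 204, keeping 36.
Round 2 (the publisher proposes): rejecting gives the author an expected 0.85 × 36 = 30.6, so the publisher offers 30.6, keeping 209.4.
Round 1 (the author proposes): rejecting gives the publisher an expected 0.85 × 209.4 = 177.99. The author offers 177.99 and keeps 240 − 177.99 = 62.01.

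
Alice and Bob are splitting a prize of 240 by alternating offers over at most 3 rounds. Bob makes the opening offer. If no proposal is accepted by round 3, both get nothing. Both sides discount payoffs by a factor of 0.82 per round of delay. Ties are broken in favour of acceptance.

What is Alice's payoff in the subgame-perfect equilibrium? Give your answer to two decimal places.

Round 3 (Bob proposes): Alice will accept anything ≥ 0, so Bob offers 0 and keeps 240.
Round 2 (Alice proposes): Bob can get 240 next round, worth 0.82 × 240 = 196.8 now, so Alice offers 196.8, keeping 43.2.
Round 1 (Bob proposes): Alice can get 43.2 next round, worth 0.82 × 43.2 = 35.424 now, so Bob offers 35.424, keeping 204.576.

35.42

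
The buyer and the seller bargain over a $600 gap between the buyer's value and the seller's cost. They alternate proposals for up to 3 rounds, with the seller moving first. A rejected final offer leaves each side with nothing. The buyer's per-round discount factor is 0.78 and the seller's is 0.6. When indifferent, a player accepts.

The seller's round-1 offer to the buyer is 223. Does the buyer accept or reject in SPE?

Accept

Work out the buyer's continuation value if the offer is rejected.
Round 3 (the seller proposes): rejection yields 0 for the buyer; the seller offers 0 and keeps 600.
Round 2 (the buyer proposes): the seller can get 600 next round, worth 0.6 × 600 = 360 now; the buyer offers that and keeps 240.
So by rejecting in round 1, the buyer gets 240 next round, worth 0.78 × 240 = 187.2 now.
Offer 223 ≥ 187.2, so the buyer accepts.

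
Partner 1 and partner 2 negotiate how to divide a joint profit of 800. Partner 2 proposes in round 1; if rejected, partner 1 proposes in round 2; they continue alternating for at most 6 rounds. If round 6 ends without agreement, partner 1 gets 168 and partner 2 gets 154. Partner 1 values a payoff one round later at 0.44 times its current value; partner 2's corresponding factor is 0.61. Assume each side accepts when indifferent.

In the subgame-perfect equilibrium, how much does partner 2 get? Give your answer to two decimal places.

605.40

By backward induction:
Round 6 (partner 1 proposes): partner 2 gets 154 if talks fail, so partner 1 offers 154 and keeps 646.
Round 5 (partner 2 proposes): partner 1 can get 646 next round, worth 0.44 × 646 = 284.24 now. Partner 2 offers 284.24 and keeps 800 − 284.24 = 515.76.
Round 4 (partner 1 proposes): partner 2 can get 515.76 next round, worth 0.61 × 515.76 = 314.6136 now; partner 1 offers that and keeps 485.3864.
Round 3 (partner 2 proposes): partner 1 can get 485.3864 next round, worth 0.44 × 485.3864 = 213.570016 now; partner 2 offers that and keeps 586.429984.
Round 2 (partner 1 proposes): partner 2 can get 586.429984 next round, worth 0.61 × 586.429984 = 357.72229024 now, so partner 1 offers 357.72229024, keeping 442.27770976.
Round 1 (partner 2 proposes): partner 1 can get 442.27770976 next round, worth 0.44 × 442.27770976 = 194.6021922944 now; partner 2 offers that and keeps 605.3978077056.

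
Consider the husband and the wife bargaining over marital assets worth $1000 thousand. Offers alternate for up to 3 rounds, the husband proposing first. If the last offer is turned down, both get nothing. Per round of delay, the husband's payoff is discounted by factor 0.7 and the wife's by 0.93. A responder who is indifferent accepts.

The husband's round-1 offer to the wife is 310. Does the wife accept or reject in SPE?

Accept

Round 3 (the husband proposes): rejection yields 0 for the wife; the husband offers 0 and keeps 1000.
Round 2 (the wife proposes): the husband can get 1000 next round, worth 0.7 × 1000 = 700 now, so the wife offers 700, keeping 300.
So by rejecting in round 1, the wife gets 300 next round, worth 0.93 × 300 = 279 now.
Offer 310 ≥ 279, so the wife accepts.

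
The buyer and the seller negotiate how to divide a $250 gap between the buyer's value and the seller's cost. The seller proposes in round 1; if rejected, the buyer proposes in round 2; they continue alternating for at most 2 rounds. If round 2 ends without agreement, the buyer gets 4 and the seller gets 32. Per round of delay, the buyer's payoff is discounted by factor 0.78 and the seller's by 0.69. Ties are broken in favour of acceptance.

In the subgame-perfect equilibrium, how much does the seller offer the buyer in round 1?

Round 2 (the buyer proposes): the seller gets 32 if talks fail, so the buyer offers 32 and keeps 218.
Round 1 (the seller proposes): the buyer can get 218 next round, worth 0.78 × 218 = 170.04 now; the seller offers that and keeps 79.96.

170.04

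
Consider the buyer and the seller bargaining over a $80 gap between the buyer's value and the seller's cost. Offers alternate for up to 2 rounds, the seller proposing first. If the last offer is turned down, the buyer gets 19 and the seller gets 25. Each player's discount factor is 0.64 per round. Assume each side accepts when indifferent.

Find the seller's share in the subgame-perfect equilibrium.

Round 2 (the buyer proposes): the seller gets 25 if talks fail, so the buyer offers 25 and keeps 55.
Round 1 (the seller proposes): the buyer can get 55 next round, worth 0.64 × 55 = 35.2 now; the seller offers that and keeps 44.8.

44.8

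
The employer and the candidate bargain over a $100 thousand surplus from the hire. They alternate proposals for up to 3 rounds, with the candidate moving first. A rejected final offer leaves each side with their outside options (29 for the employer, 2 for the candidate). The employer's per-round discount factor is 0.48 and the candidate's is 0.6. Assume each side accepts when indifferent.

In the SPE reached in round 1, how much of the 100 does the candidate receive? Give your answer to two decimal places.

72.45

Round 3 (the candidate proposes): the employer gets 29 if talks fail, so the candidate offers 29 and keeps 71.
Round 2 (the employer proposes): the candidate can get 71 next round, worth 0.6 × 71 = 42.6 now, so the employer offers 42.6, keeping 57.4.
Round 1 (the candidate proposes): the employer can get 57.4 next round, worth 0.48 × 57.4 = 27.552 now. The candidate offers 27.552 and keeps 100 − 27.552 = 72.448.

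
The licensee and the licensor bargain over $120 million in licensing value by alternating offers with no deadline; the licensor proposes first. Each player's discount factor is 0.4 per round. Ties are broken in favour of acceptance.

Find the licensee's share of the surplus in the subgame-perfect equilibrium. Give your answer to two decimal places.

34.29

When the licensor proposes, the licensee accepts any offer worth at least 0.4 times what the licensee would get by proposing next round; and vice versa.
This gives x = 120 − 0.4y and y = 120 − 0.4x, where x and y are each side's share when it proposes.
Hence (1 − 0.4·0.4)x = 120(1 − 0.4), i.e. 0.84·x = 72.
x ≈ 85.7143; the licensee's share is 120 − x ≈ 34.2857.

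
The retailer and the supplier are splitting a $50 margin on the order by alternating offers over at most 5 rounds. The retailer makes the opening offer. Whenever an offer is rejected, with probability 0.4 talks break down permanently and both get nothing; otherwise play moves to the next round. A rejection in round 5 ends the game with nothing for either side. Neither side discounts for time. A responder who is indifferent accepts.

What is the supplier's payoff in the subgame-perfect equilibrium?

16.32

Round 5 (the retailer proposes): the supplier will accept anything ≥ 0, so the retailer offers 0 and keeps 50.
Round 4 (the supplier proposes): rejecting gives the retailer an expected 0.6 × 50 = 30; the supplier offers that and keeps 20.
Round 3 (the retailer proposes): rejecting gives the supplier an expected 0.6 × 20 = 12; the retailer offers that and keeps 38.
Round 2 (the supplier proposes): rejecting gives the retailer an expected 0.6 × 38 = 22.8. The supplier offers 22.8 and keeps 50 − 22.8 = 27.2.
Round 1 (the retailer proposes): rejecting gives the supplier an expected 0.6 × 27.2 = 16.32, so the retailer offers 16.32, keeping 33.68.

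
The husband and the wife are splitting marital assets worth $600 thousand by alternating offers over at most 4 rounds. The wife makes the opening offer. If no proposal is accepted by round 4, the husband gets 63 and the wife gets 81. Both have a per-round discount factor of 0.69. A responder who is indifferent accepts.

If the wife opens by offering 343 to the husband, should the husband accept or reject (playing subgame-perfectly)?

Work out the husband's continuation value if the offer is rejected.
Round 4 (the husband proposes): the wife gets 81 if talks fail, so the husband offers 81 and keeps 519.
Round 3 (the wife proposes): the husband can get 519 next round, worth 0.69 × 519 = 358.11 now, so the wife offers 358.11, keeping 241.89.
Round 2 (the husband proposes): the wife can get 241.89 next round, worth 0.69 × 241.89 = 166.9041 now. The husband offers 166.9041 and keeps 600 − 166.9041 = 433.0959.
So by rejecting in round 1, the husband gets 433.0959 next round, worth 0.69 × 433.0959 = 298.836171 now.
Offer 343 ≥ 298.836171, so the husband accepts.

Accept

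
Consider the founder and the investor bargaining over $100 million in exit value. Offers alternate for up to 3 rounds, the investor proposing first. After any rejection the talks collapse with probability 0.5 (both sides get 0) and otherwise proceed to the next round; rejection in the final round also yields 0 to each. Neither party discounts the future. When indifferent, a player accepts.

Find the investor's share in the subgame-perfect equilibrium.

Round 3 (the investor proposes): rejection yields 0 for the founder; the investor offers 0 and keeps 100.
Round 2 (the founder proposes): rejecting gives the investor an expected 0.5 × 100 = 50, so the founder offers 50, keeping 50.
Round 1 (the investor proposes): rejecting gives the founder an expected 0.5 × 50 = 25, so the investor offers 25, keeping 75.

75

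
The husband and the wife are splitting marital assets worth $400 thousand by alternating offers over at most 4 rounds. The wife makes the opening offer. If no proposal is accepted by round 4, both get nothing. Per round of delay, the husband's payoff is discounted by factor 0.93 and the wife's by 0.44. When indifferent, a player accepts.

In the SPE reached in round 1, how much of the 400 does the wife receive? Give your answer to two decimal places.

39.46

Round 4 (the husband proposes): the wife will accept anything ≥ 0, so the husband offers 0 and keeps 400.
Round 3 (the wife proposes): the husband can get 400 next round, worth 0.93 × 400 = 372 now; the wife offers that and keeps 28.
Round 2 (the husband proposes): the wife can get 28 next round, worth 0.44 × 28 = 12.32 now, so the husband offers 12.32, keeping 387.68.
Round 1 (the wife proposes): the husband can get 387.68 next round, worth 0.93 × 387.68 = 360.5424 now, so the wife offers 360.5424, keeping 39.4576.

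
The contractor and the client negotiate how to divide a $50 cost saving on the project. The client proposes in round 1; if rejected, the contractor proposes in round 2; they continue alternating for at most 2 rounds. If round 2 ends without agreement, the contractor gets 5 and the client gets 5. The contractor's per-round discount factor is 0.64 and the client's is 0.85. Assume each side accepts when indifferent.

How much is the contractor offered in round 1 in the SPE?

Round 2 (the contractor proposes): the client gets 5 if talks fail, so the contractor offers 5 and keeps 45.
Round 1 (the client proposes): the contractor can get 45 next round, worth 0.64 × 45 = 28.8 now, so the client offers 28.8, keeping 21.2.

28.8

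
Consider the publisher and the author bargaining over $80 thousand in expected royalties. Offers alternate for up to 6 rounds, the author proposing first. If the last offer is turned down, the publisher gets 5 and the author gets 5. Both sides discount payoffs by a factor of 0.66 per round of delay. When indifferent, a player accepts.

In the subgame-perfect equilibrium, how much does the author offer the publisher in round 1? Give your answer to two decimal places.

Round 6 (the publisher proposes): the author gets 5 if talks fail, so the publisher offers 5 and keeps 75.
Round 5 (the author proposes): the publisher can get 75 next round, worth 0.66 × 75 = 49.5 now; the author offers that and keeps 30.5.
Round 4 (the publisher proposes): the author can get 30.5 next round, worth 0.66 × 30.5 = 20.13 now, so the publisher offers 20.13, keeping 59.87.
Round 3 (the author proposes): the publisher can get 59.87 next round, worth 0.66 × 59.87 = 39.5142 now; the author offers that and keeps 40.4858.
Round 2 (the publisher proposes): the author can get 40.4858 next round, worth 0.66 × 40.4858 = 26.720628 now. The publisher offers 26.720628 and keeps 80 − 26.720628 = 53.279372.
Round 1 (the author proposes): the publisher can get 53.279372 next round, worth 0.66 × 53.279372 = 35.16438552 now, so the author offers 35.16438552, keeping 44.83561448.

35.16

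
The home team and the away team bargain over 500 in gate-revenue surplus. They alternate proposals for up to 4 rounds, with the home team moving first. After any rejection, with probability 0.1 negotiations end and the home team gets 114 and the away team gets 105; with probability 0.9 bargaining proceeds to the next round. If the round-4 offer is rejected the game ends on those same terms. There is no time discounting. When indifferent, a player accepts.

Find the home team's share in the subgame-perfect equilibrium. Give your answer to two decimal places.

164.86

By backward induction:
Round 4 (the away team proposes): the home team gets 114 if talks fail, so the away team offers 114 and keeps 386.
Round 3 (the home team proposes): rejecting gives the away team an expected 0.9 × 386 + 0.1 × 105 = 357.9; the home team offers that and keeps 142.1.
Round 2 (the away team proposes): rejecting gives the home team an expected 0.9 × 142.1 + 0.1 × 114 = 139.29. The away team offers 139.29 and keeps 500 − 139.29 = 360.71.
Round 1 (the home team proposes): rejecting gives the away team an expected 0.9 × 360.71 + 0.1 × 105 = 335.139. The home team offers 335.139 and keeps 500 − 335.139 = 164.861.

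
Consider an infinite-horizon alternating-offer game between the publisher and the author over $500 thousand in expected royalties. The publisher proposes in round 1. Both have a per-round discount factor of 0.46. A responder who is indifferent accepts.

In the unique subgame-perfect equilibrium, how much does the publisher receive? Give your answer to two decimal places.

Let x be the publisher's share when the publisher proposes and y be the author's share when the author proposes.
The author accepts iff offered ≥ 0.46·y, so x = 500 − 0.46y. Symmetrically y = 500 − 0.46x.
Substituting: x = 500 − 0.46(500 − 0.46x), giving x(1 − 0.46·0.46) = 500(1 − 0.46).
So x = 500 × 0.54 / 0.7884 ≈ 342.4658, and the author receives 500 − x ≈ 157.5342.

342.47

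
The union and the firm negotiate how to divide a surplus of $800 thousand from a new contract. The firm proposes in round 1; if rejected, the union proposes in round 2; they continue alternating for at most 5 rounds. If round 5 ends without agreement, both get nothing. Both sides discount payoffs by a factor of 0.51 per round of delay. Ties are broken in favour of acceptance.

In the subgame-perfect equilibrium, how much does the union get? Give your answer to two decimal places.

251.92

Round 5 (the firm proposes): the union will accept anything ≥ 0, so the firm offers 0 and keeps 800.
Round 4 (the union proposes): the firm can get 800 next round, worth 0.51 × 800 = 408 now; the union offers that and keeps 392.
Round 3 (the firm proposes): the union can get 392 next round, worth 0.51 × 392 = 199.92 now. The firm offers 199.92 and keeps 800 − 199.92 = 600.08.
Round 2 (the union proposes): the firm can get 600.08 next round, worth 0.51 × 600.08 = 306.0408 now. The union offers 306.0408 and keeps 800 − 306.0408 = 493.9592.
Round 1 (the firm proposes): the union can get 493.9592 next round, worth 0.51 × 493.9592 = 251.919192 now. The firm offers 251.919192 and keeps 800 − 251.919192 = 548.080808.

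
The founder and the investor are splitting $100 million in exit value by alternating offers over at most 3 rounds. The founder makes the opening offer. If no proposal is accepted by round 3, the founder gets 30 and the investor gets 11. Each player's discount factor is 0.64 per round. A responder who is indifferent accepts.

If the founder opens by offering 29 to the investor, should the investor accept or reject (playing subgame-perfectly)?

Accept

Round 3 (the founder proposes): the investor gets 11 if talks fail, so the founder offers 11 and keeps 89.
Round 2 (the investor proposes): the founder can get 89 next round, worth 0.64 × 89 = 56.96 now. The investor offers 56.96 and keeps 100 − 56.96 = 43.04.
So by rejecting in round 1, the investor gets 43.04 next round, worth 0.64 × 43.04 = 27.5456 now.
Offer 29 ≥ 27.5456, so the investor accepts.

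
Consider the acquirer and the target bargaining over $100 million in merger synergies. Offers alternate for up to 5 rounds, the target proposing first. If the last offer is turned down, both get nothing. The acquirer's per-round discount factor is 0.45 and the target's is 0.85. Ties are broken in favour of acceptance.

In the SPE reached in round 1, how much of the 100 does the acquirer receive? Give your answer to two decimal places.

9.33

Round 5 (the target proposes): the acquirer will accept anything ≥ 0, so the target offers 0 and keeps 100.
Round 4 (the acquirer proposes): the target can get 100 next round, worth 0.85 × 100 = 85 now, so the acquirer offers 85, keeping 15.
Round 3 (the target proposes): the acquirer can get 15 next round, worth 0.45 × 15 = 6.75 now, so the target offers 6.75, keeping 93.25.
Round 2 (the acquirer proposes): the target can get 93.25 next round, worth 0.85 × 93.25 = 79.2625 now. The acquirer offers 79.2625 and keeps 100 − 79.2625 = 20.7375.
Round 1 (the target proposes): the acquirer can get 20.7375 next round, worth 0.45 × 20.7375 = 9.331875 now; the target offers that and keeps 90.668125.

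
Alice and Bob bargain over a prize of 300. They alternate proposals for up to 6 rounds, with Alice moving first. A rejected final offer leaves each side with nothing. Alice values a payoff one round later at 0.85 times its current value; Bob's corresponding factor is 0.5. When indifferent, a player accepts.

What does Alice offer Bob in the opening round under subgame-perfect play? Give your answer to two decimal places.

Work backward from the last round.
Round 6 (Bob proposes): Alice will accept anything ≥ 0, so Bob offers 0 and keeps 300.
Round 5 (Alice proposes): Bob can get 300 next round, worth 0.5 × 300 = 150 now; Alice offers that and keeps 150.
Round 4 (Bob proposes): Alice can get 150 next round, worth 0.85 × 150 = 127.5 now, so Bob offers 127.5, keeping 172.5.
Round 3 (Alice proposes): Bob can get 172.5 next round, worth 0.5 × 172.5 = 86.25 now, so Alice offers 86.25, keeping 213.75.
Round 2 (Bob proposes): Alice can get 213.75 next round, worth 0.85 × 213.75 = 181.6875 now; Bob offers that and keeps 118.3125.
Round 1 (Alice proposes): Bob can get 118.3125 next round, worth 0.5 × 118.3125 = 59.15625 now; Alice offers that and keeps 240.84375.

59.16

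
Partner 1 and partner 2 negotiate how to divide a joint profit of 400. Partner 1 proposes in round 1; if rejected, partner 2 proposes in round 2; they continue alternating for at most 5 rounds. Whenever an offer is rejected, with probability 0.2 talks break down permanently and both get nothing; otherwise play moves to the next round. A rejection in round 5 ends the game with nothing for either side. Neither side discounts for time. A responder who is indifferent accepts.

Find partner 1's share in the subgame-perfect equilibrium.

Round 5 (partner 1 proposes): rejection yields 0 for partner 2; partner 1 offers 0 and keeps 400.
Round 4 (partner 2 proposes): rejecting gives partner 1 an expected 0.8 × 400 = 320; partner 2 offers that and keeps 80.
Round 3 (partner 1 proposes): rejecting gives partner 2 an expected 0.8 × 80 = 64. Partner 1 offers 64 and keeps 400 − 64 = 336.
Round 2 (partner 2 proposes): rejecting gives partner 1 an expected 0.8 × 336 = 268.8; partner 2 offers that and keeps 131.2.
Round 1 (partner 1 proposes): rejecting gives partner 2 an expected 0.8 × 131.2 = 104.96, so partner 1 offers 104.96, keeping 295.04.

295.04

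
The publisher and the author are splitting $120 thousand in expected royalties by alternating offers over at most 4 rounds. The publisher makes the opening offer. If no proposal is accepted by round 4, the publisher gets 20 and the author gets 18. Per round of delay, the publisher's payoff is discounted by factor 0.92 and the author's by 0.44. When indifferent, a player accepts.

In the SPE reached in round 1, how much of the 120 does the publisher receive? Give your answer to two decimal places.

Round 4 (the author proposes): the publisher gets 20 if talks fail, so the author offers 20 and keeps 100.
Round 3 (the publisher proposes): the author can get 100 next round, worth 0.44 × 100 = 44 now. The publisher offers 44 and keeps 120 − 44 = 76.
Round 2 (the author proposes): the publisher can get 76 next round, worth 0.92 × 76 = 69.92 now, so the author offers 69.92, keeping 50.08.
Round 1 (the publisher proposes): the author can get 50.08 next round, worth 0.44 × 50.08 = 22.0352 now; the publisher offers that and keeps 97.9648.

97.96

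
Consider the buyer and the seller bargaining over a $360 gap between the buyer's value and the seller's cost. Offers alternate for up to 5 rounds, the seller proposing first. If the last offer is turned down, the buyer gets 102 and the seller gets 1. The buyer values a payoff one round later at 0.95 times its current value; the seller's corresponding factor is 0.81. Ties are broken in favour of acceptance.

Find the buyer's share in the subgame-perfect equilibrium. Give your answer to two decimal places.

175.38

Round 5 (the seller proposes): the buyer gets 102 if talks fail, so the seller offers 102 and keeps 258.
Round 4 (the buyer proposes): the seller can get 258 next round, worth 0.81 × 258 = 208.98 now; the buyer offers that and keeps 151.02.
Round 3 (the seller proposes): the buyer can get 151.02 next round, worth 0.95 × 151.02 = 143.469 now. The seller offers 143.469 and keeps 360 − 143.469 = 216.531.
Round 2 (the buyer proposes): the seller can get 216.531 next round, worth 0.81 × 216.531 = 175.39011 now. The buyer offers 175.39011 and keeps 360 − 175.39011 = 184.60989.
Round 1 (the seller proposes): the buyer can get 184.60989 next round, worth 0.95 × 184.60989 = 175.3793955 now; the seller offers that and keeps 184.6206045.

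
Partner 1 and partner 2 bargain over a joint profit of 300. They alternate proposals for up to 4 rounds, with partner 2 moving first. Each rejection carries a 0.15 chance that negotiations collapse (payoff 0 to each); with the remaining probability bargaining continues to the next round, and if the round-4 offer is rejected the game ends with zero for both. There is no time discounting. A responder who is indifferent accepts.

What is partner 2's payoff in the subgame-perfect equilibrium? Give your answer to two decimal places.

By backward induction:
Round 4 (partner 1 proposes): rejection yields 0 for partner 2; partner 1 offers 0 and keeps 300.
Round 3 (partner 2 proposes): rejecting gives partner 1 an expected 0.85 × 300 = 255. Partner 2 offers 255 and keeps 300 − 255 = 45.
Round 2 (partner 1 proposes): rejecting gives partner 2 an expected 0.85 × 45 = 38.25, so partner 1 offers 38.25, keeping 261.75.
Round 1 (partner 2 proposes): rejecting gives partner 1 an expected 0.85 × 261.75 = 222.4875; partner 2 offers that and keeps 77.5125.

77.51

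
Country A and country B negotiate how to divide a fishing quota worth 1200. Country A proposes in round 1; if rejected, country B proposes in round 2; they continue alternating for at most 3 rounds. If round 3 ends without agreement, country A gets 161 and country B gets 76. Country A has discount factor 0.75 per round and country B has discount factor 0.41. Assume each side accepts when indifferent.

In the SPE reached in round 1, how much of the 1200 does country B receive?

146.37

Work backward from the last round.
Round 3 (country A proposes): country B gets 76 if talks fail, so country A offers 76 and keeps 1124.
Round 2 (country B proposes): country A can get 1124 next round, worth 0.75 × 1124 = 843 now. Country B offers 843 and keeps 1200 − 843 = 357.
Round 1 (country A proposes): country B can get 357 next round, worth 0.41 × 357 = 146.37 now; country A offers that and keeps 1053.63.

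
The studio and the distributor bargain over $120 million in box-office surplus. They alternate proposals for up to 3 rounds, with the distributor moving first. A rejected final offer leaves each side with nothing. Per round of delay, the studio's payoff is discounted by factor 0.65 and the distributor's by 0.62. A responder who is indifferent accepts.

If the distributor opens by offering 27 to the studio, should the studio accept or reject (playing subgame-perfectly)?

Reject

Round 3 (the distributor proposes): the studio will accept anything ≥ 0, so the distributor offers 0 and keeps 120.
Round 2 (the studio proposes): the distributor can get 120 next round, worth 0.62 × 120 = 74.4 now, so the studio offers 74.4, keeping 45.6.
So by rejecting in round 1, the studio gets 45.6 next round, worth 0.65 × 45.6 = 29.64 now.
Offer 27 < 29.64, so the studio rejects.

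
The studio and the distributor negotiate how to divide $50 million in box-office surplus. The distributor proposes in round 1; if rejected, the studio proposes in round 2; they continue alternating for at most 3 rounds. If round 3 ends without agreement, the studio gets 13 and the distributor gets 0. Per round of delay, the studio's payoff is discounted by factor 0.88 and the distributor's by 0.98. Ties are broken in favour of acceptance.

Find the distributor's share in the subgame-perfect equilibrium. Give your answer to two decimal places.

Work backward from the last round.
Round 3 (the distributor proposes): the studio gets 13 if talks fail, so the distributor offers 13 and keeps 37.
Round 2 (the studio proposes): the distributor can get 37 next round, worth 0.98 × 37 = 36.26 now. The studio offers 36.26 and keeps 50 − 36.26 = 13.74.
Round 1 (the distributor proposes): the studio can get 13.74 next round, worth 0.88 × 13.74 = 12.0912 now. The distributor offers 12.0912 and keeps 50 − 12.0912 = 37.9088.

37.91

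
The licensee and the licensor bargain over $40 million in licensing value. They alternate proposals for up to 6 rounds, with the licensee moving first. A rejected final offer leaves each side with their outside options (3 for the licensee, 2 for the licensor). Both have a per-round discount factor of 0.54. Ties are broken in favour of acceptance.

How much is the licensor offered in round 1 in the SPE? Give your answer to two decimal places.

14.53

By backward induction:
Round 6 (the licensor proposes): the licensee gets 3 if talks fail, so the licensor offers 3 and keeps 37.
Round 5 (the licensee proposes): the licensor can get 37 next round, worth 0.54 × 37 = 19.98 now, so the licensee offers 19.98, keeping 20.02.
Round 4 (the licensor proposes): the licensee can get 20.02 next round, worth 0.54 × 20.02 = 10.8108 now; the licensor offers that and keeps 29.1892.
Round 3 (the licensee proposes): the licensor can get 29.1892 next round, worth 0.54 × 29.1892 = 15.762168 now; the licensee offers that and keeps 24.237832.
Round 2 (the licensor proposes): the licensee can get 24.237832 next round, worth 0.54 × 24.237832 = 13.08842928 now; the licensor offers that and keeps 26.91157072.
Round 1 (the licensee proposes): the licensor can get 26.91157072 next round, worth 0.54 × 26.91157072 = 14.5322481888 now, so the licensee offers 14.5322481888, keeping 25.4677518112.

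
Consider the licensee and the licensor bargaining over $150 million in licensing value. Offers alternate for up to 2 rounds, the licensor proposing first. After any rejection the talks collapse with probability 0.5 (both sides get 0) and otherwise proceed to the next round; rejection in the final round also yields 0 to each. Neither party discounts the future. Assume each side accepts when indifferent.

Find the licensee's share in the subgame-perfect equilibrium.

Round 2 (the licensee proposes): rejection yields 0 for the licensor; the licensee offers 0 and keeps 150.
Round 1 (the licensor proposes): rejecting gives the licensee an expected 0.5 × 150 = 75; the licensor offers that and keeps 75.

75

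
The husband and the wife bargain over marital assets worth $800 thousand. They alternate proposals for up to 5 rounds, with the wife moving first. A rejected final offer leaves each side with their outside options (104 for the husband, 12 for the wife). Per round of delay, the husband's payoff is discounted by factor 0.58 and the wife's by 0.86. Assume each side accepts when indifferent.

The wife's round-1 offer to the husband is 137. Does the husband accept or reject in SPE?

Work out the husband's continuation value if the offer is rejected.
Round 5 (the wife proposes): the husband gets 104 if talks fail, so the wife offers 104 and keeps 696.
Round 4 (the husband proposes): the wife can get 696 next round, worth 0.86 × 696 = 598.56 now, so the husband offers 598.56, keeping 201.44.
Round 3 (the wife proposes): the husband can get 201.44 next round, worth 0.58 × 201.44 = 116.8352 now, so the wife offers 116.8352, keeping 683.1648.
Round 2 (the husband proposes): the wife can get 683.1648 next round, worth 0.86 × 683.1648 = 587.521728 now, so the husband offers 587.521728, keeping 212.478272.
So by rejecting in round 1, the husband gets 212.478272 next round, worth 0.58 × 212.478272 = 123.23739776 now.
Offer 137 ≥ 123.23739776, so the husband accepts.

Accept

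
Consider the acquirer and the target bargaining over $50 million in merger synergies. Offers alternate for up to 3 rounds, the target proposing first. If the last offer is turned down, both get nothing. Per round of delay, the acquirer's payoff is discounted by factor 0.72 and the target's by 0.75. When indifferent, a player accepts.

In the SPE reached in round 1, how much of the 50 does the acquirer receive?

Round 3 (the target proposes): rejection yields 0 for the acquirer; the target offers 0 and keeps 50.
Round 2 (the acquirer proposes): the target can get 50 next round, worth 0.75 × 50 = 37.5 now, so the acquirer offers 37.5, keeping 12.5.
Round 1 (the target proposes): the acquirer can get 12.5 next round, worth 0.72 × 12.5 = 9 now. The target offers 9 and keeps 50 − 9 = 41.

9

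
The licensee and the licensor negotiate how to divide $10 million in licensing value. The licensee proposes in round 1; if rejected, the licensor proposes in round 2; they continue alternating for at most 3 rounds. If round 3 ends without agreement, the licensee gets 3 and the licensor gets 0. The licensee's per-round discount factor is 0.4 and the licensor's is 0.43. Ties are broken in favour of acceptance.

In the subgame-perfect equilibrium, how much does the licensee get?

7.42

By backward induction:
Round 3 (the licensee proposes): the licensor will accept anything ≥ 0, so the licensee offers 0 and keeps 10.
Round 2 (the licensor proposes): the licensee can get 10 next round, worth 0.4 × 10 = 4 now; the licensor offers that and keeps 6.
Round 1 (the licensee proposes): the licensor can get 6 next round, worth 0.43 × 6 = 2.58 now; the licensee offers that and keeps 7.42.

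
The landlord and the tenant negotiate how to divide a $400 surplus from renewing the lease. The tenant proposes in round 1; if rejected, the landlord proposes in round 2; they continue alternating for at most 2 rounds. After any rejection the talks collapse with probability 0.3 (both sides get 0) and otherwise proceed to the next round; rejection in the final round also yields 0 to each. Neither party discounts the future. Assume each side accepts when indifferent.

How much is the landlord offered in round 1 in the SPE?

280

Round 2 (the landlord proposes): rejection yields 0 for the tenant; the landlord offers 0 and keeps 400.
Round 1 (the tenant proposes): rejecting gives the landlord an expected 0.7 × 400 = 280; the tenant offers that and keeps 120.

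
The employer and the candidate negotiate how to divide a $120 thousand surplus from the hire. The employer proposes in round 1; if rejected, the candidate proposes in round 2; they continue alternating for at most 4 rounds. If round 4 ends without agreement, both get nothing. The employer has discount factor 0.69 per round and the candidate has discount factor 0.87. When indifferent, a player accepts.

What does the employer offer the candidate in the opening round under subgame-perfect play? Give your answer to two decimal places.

Round 4 (the candidate proposes): rejection yields 0 for the employer; the candidate offers 0 and keeps 120.
Round 3 (the employer proposes): the candidate can get 120 next round, worth 0.87 × 120 = 104.4 now; the employer offers that and keeps 15.6.
Round 2 (the candidate proposes): the employer can get 15.6 next round, worth 0.69 × 15.6 = 10.764 now, so the candidate offers 10.764, keeping 109.236.
Round 1 (the employer proposes): the candidate can get 109.236 next round, worth 0.87 × 109.236 = 95.03532 now. The employer offers 95.03532 and keeps 120 − 95.03532 = 24.96468.

95.04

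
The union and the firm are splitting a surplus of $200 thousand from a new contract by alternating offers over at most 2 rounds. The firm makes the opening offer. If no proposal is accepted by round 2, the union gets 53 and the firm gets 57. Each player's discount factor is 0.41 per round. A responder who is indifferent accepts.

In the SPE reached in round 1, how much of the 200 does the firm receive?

Work backward from the last round.
Round 2 (the union proposes): the firm gets 57 if talks fail, so the union offers 57 and keeps 143.
Round 1 (the firm proposes): the union can get 143 next round, worth 0.41 × 143 = 58.63 now; the firm offers that and keeps 141.37.

141.37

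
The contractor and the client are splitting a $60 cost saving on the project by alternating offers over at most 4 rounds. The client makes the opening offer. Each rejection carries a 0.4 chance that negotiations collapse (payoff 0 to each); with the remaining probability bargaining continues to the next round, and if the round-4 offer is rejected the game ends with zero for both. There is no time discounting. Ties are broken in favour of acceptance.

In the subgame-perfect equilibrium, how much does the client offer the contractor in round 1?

Round 4 (the contractor proposes): rejection yields 0 for the client; the contractor offers 0 and keeps 60.
Round 3 (the client proposes): rejecting gives the contractor an expected 0.6 × 60 = 36. The client offers 36 and keeps 60 − 36 = 24.
Round 2 (the contractor proposes): rejecting gives the client an expected 0.6 × 24 = 14.4; the contractor offers that and keeps 45.6.
Round 1 (the client proposes): rejecting gives the contractor an expected 0.6 × 45.6 = 27.36, so the client offers 27.36, keeping 32.64.

27.36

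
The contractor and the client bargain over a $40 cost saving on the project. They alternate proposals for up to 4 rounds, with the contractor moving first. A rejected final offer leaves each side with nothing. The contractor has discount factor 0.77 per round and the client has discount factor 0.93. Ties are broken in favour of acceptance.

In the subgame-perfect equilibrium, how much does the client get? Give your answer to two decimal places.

Round 4 (the client proposes): the contractor will accept anything ≥ 0, so the client offers 0 and keeps 40.
Round 3 (the contractor proposes): the client can get 40 next round, worth 0.93 × 40 = 37.2 now. The contractor offers 37.2 and keeps 40 − 37.2 = 2.8.
Round 2 (the client proposes): the contractor can get 2.8 next round, worth 0.77 × 2.8 = 2.156 now, so the client offers 2.156, keeping 37.844.
Round 1 (the contractor proposes): the client can get 37.844 next round, worth 0.93 × 37.844 = 35.19492 now. The contractor offers 35.19492 and keeps 40 − 35.19492 = 4.80508.

35.19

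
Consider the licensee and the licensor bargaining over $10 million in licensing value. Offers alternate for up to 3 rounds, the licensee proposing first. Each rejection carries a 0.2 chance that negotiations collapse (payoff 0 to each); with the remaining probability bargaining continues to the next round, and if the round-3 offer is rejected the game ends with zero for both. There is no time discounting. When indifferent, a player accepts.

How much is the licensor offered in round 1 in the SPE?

1.6

Round 3 (the licensee proposes): the licensor will accept anything ≥ 0, so the licensee offers 0 and keeps 10.
Round 2 (the licensor proposes): rejecting gives the licensee an expected 0.8 × 10 = 8, so the licensor offers 8, keeping 2.
Round 1 (the licensee proposes): rejecting gives the licensor an expected 0.8 × 2 = 1.6. The licensee offers 1.6 and keeps 10 − 1.6 = 8.4.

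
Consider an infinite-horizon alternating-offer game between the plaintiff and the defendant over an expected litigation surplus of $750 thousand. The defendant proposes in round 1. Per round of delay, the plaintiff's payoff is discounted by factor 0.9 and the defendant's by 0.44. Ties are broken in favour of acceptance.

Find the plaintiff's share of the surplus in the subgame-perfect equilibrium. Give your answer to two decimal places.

625.83

When the defendant proposes, the plaintiff accepts any offer worth at least 0.9 times what the plaintiff would get by proposing next round; and vice versa.
This gives x = 750 − 0.9y and y = 750 − 0.44x, where x and y are each side's share when it proposes.
Hence (1 − 0.9·0.44)x = 750(1 − 0.9), i.e. 0.604·x = 75.
x ≈ 124.1722; the plaintiff's share is 750 − x ≈ 625.8278.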